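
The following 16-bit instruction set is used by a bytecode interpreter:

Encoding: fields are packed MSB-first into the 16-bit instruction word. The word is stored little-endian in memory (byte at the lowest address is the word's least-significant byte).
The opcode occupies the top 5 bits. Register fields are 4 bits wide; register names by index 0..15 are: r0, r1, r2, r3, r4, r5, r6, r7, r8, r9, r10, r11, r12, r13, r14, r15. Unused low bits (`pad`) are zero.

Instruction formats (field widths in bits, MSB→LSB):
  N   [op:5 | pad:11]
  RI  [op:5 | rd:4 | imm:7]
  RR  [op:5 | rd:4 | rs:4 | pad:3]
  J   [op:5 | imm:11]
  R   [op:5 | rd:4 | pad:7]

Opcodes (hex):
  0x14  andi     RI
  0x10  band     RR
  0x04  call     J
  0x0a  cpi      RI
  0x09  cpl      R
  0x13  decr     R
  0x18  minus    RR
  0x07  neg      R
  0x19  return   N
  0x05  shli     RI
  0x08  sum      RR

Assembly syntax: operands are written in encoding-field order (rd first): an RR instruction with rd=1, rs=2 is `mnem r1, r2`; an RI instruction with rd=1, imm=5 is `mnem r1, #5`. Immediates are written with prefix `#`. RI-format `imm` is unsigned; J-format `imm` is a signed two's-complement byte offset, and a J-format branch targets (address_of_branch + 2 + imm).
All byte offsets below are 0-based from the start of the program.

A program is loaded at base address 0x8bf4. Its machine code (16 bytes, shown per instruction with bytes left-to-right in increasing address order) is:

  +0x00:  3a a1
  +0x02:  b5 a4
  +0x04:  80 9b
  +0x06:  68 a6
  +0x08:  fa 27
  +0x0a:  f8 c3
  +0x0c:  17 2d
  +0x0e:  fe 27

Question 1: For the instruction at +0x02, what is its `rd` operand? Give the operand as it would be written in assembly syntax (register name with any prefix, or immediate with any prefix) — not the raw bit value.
r9

@+02  little-endian(b5 a4) = 0xa4b5
  opcode bits[15:11]=0x14: andi/RI
  rd@[10:7]=0x9 ⇒ r9
  imm@[6:0]=0x35 ⇒ #53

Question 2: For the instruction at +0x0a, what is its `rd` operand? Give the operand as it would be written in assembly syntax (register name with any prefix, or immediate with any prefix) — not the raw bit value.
r7

@+0a  little-endian(f8 c3) = 0xc3f8
  top 5b → 0x18 → minus [RR]
  rd: (w>>7)&0xf=0x7 → r7
  rs: (w>>3)&0xf=0xf → r15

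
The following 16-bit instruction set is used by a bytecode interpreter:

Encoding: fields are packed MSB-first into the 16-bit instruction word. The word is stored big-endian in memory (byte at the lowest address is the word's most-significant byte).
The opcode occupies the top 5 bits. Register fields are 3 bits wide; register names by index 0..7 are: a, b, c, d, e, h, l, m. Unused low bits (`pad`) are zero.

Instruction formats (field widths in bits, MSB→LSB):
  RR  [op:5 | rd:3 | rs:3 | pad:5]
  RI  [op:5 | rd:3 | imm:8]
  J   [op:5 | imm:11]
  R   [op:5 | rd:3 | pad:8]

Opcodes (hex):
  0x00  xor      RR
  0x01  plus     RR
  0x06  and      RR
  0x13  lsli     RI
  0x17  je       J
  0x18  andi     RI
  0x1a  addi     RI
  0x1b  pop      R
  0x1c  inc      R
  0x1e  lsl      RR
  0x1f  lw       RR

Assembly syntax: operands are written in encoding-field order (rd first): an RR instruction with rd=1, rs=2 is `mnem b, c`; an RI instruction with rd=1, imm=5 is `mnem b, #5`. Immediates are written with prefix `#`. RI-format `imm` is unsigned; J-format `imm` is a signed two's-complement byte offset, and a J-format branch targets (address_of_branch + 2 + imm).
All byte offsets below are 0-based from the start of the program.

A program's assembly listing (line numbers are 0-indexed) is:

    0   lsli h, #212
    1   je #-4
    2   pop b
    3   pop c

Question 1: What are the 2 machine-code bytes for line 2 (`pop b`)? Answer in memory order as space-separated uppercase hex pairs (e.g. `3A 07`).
line 2 (pop): pack op=0x1b:5|rd=1:3|pad=0:8 = 0xd900; big→ d9 00

D9 00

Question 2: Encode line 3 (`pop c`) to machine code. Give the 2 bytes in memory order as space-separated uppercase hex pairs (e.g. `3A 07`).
line 3 (pop): pack op=0x1b:5|rd=2:3|pad=0:8 = 0xda00; big→ da 00

DA 00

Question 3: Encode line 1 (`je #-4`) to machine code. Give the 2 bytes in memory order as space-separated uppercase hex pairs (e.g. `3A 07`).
BF FC

line 1 (je): pack op=0x17:5|imm=-4:11 = 0xbffc; big→ bf fc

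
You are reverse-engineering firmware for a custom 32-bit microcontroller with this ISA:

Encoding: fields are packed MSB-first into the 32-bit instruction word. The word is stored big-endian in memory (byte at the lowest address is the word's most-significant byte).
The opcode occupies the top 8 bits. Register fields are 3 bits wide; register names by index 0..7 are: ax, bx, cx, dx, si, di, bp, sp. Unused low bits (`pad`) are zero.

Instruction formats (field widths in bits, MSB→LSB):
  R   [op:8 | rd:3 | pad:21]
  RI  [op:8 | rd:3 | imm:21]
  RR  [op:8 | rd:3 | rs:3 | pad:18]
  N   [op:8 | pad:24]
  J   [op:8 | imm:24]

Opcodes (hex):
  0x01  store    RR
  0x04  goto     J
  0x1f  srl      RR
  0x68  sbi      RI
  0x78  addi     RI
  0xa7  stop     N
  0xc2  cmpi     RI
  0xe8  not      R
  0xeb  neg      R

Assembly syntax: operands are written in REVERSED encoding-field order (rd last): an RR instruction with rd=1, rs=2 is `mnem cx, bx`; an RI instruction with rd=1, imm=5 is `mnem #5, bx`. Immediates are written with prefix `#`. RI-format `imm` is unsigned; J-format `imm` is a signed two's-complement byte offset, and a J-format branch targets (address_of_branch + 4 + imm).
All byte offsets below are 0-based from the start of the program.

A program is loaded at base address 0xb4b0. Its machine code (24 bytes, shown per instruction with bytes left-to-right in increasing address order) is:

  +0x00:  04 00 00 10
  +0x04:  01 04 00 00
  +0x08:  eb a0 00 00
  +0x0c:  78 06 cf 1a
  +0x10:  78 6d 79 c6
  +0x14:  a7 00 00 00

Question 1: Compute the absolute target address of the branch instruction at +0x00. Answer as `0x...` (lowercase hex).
off 0x00: read 04 00 00 10 as big → 0x04000010
  opcode bits[31:24]=0x4: goto/J
  imm: (w>>0)&0xffffff=0x10 → #16
  target = base 0xb4b0 + off 0x00 + 4 + imm 16 = 0xb4c4

0xb4c4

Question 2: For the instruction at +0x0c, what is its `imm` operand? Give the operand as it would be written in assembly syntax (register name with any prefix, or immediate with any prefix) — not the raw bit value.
#446234

[0c] 78 06 cf 1a → 0x7806cf1a
  opcode bits[31:24]=0x78: addi/RI
  rd: (w>>21)&0x7=0x0 → ax
  imm: (w>>0)&0x1fffff=0x6cf1a → #446234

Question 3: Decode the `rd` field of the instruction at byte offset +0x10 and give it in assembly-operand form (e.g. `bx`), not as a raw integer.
off 0x10: read 78 6d 79 c6 as big → 0x786d79c6
  op=0x786d79c6>>24=0x78 ⇒ addi (RI)
  rd@[23:21]=0x3 ⇒ dx
  imm@[20:0]=0xd79c6 ⇒ #883142

dx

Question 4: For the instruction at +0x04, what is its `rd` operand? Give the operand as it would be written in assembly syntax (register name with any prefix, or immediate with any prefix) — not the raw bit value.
[04] 01 04 00 00 → 0x01040000
  opcode bits[31:24]=0x1: store/RR
  [23:21] rd=0 = ax
  [20:18] rs=1 = bx

ax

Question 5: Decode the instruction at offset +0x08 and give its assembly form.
+0x08: eb a0 00 00 ⇒ word 0xeba00000 (big)
  top 8b → 0xeb → neg [R]
  rd: (w>>21)&0x7=0x5 → di

neg di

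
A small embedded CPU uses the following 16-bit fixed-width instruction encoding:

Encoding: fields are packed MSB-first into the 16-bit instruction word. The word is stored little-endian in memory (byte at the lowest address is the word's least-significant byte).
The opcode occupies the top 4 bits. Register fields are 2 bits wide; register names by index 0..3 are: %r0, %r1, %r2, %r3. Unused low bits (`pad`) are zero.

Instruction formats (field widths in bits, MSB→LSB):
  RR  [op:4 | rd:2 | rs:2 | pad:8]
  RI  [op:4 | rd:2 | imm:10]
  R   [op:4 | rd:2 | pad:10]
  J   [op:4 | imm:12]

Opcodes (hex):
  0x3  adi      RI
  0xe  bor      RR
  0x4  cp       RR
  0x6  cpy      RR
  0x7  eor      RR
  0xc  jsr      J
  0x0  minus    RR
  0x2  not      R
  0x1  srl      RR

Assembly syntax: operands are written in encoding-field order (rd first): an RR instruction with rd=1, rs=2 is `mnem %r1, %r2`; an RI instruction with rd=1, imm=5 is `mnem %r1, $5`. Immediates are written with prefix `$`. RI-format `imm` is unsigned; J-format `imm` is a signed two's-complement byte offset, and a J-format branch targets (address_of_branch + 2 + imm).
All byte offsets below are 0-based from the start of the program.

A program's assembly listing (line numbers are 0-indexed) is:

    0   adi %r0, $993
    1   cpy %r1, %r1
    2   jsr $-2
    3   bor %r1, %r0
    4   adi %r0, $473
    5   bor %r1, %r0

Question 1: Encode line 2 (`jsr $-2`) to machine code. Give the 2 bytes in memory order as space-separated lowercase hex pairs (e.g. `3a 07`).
fe cf

line 2 (jsr): pack op=0xc:4|imm=-2:12 = 0xcffe; little→ fe cf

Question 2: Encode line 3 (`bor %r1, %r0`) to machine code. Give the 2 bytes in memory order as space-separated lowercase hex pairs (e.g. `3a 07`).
3. bor fields op=0xe:4|rd=1:2|rs=0:2|pad=0:8 → word e400h → 00 e4

00 e4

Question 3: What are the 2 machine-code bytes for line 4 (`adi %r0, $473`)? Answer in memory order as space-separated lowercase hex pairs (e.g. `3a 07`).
4. adi fields op=0x3:4|rd=0:2|imm=473:10 → word 31d9h → d9 31

d9 31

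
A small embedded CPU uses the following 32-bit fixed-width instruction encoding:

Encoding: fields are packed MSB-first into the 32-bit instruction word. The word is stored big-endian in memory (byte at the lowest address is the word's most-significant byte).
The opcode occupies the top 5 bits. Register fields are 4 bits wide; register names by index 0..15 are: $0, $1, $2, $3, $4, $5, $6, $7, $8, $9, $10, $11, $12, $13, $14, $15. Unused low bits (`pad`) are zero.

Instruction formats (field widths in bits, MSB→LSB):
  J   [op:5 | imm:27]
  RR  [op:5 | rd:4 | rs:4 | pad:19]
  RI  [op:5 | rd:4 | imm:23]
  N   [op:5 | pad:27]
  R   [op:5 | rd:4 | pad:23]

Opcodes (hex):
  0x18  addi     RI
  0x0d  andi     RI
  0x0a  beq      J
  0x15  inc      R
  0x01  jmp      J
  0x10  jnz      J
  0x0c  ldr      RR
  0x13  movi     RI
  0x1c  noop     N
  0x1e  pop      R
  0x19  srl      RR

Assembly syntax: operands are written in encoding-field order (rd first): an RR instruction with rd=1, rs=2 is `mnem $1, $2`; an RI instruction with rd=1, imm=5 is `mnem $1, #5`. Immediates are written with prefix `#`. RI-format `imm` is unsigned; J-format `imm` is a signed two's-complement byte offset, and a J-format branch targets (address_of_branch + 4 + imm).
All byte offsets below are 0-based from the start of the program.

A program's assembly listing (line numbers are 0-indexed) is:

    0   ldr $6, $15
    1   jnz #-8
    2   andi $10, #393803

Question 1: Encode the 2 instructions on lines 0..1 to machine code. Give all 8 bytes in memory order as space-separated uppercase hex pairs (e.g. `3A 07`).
line 0 (ldr): pack op=0xc:5|rd=6:4|rs=15:4|pad=0:19 = 0x63780000; big→ 63 78 00 00
line 1 (jnz): pack op=0x10:5|imm=-8:27 = 0x87fffff8; big→ 87 ff ff f8

63 78 00 00 87 FF FF F8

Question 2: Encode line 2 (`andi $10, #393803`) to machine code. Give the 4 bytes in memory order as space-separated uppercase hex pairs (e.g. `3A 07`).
line 2 (andi): pack op=0xd:5|rd=10:4|imm=393803:23 = 0x6d06024b; big→ 6d 06 02 4b

6D 06 02 4B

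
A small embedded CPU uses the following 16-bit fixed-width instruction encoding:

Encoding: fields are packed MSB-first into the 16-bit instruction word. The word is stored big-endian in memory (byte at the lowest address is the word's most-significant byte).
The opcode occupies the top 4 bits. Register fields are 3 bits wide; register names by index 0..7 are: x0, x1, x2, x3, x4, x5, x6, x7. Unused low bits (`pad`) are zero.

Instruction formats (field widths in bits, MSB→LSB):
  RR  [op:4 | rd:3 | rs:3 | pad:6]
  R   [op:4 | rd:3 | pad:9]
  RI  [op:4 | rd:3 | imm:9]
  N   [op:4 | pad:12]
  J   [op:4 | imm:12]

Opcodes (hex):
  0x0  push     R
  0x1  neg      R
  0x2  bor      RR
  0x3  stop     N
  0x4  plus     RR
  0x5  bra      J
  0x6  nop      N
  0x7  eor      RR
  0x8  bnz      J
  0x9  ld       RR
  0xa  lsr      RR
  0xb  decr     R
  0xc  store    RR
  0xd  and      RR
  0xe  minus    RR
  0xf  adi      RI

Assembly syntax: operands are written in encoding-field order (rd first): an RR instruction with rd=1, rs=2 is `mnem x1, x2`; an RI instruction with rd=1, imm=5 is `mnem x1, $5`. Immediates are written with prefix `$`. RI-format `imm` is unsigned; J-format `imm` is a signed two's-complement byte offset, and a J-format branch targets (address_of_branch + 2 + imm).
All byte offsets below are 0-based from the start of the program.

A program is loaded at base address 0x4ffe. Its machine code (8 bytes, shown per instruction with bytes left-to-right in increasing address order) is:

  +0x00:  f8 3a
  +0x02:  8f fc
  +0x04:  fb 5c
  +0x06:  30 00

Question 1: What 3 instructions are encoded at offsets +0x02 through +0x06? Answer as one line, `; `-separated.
[02] 8f fc → 0x8ffc
  top 4b → 0x8 → bnz [J]
  imm@[11:0]=0xffc (s12→-4) ⇒ $-4
[04] fb 5c → 0xfb5c
  top 4b → 0xf → adi [RI]
  rd@[11:9]=0x5 ⇒ x5
  imm@[8:0]=0x15c ⇒ $348
[06] 30 00 → 0x3000
  top 4b → 0x3 → stop [N]

bnz $-4; adi x5, $348; stop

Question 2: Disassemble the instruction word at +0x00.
adi x4, $58

+0x00: f8 3a ⇒ word 0xf83a (big)
  op=0xf83a>>12=0xf ⇒ adi (RI)
  rd: (w>>9)&0x7=0x4 → x4
  imm: (w>>0)&0x1ff=0x3a → $58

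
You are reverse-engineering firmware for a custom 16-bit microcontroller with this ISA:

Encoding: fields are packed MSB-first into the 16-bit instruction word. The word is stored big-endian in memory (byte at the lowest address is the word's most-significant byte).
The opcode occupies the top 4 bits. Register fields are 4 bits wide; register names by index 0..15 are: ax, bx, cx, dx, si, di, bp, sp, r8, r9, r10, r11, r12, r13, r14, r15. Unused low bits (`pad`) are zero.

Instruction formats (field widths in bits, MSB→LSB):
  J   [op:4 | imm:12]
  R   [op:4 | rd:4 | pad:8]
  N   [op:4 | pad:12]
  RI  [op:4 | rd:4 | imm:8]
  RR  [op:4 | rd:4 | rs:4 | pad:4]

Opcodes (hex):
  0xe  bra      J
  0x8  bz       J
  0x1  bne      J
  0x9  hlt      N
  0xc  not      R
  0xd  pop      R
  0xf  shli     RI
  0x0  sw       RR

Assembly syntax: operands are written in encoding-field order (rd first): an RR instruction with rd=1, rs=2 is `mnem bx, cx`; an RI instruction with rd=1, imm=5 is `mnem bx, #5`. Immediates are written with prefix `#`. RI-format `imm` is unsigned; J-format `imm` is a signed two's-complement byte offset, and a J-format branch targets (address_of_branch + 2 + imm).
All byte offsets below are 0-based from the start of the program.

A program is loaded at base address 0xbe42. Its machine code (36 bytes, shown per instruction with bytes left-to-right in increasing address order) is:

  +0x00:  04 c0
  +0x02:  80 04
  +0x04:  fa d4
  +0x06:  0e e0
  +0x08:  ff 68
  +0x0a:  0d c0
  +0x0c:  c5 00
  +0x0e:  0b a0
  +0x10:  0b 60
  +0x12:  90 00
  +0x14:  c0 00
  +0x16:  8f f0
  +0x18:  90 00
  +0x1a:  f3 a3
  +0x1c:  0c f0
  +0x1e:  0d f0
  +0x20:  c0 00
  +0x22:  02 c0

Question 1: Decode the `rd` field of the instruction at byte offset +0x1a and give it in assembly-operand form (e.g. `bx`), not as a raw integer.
dx

+0x1a: f3 a3 ⇒ word 0xf3a3 (big)
  op=0xf3a3>>12=0xf ⇒ shli (RI)
  [11:8] rd=3 = dx
  [7:0] imm=163 = #163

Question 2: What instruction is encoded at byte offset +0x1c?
sw r12, r15

off 0x1c: read 0c f0 as big → 0x0cf0
  op=0x0cf0>>12=0x0 ⇒ sw (RR)
  rd@[11:8]=0xc ⇒ r12
  rs@[7:4]=0xf ⇒ r15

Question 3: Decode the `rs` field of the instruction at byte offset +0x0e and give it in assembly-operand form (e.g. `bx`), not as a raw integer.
off 0x0e: read 0b a0 as big → 0x0ba0
  op=0x0ba0>>12=0x0 ⇒ sw (RR)
  [11:8] rd=11 = r11
  [7:4] rs=10 = r10

r10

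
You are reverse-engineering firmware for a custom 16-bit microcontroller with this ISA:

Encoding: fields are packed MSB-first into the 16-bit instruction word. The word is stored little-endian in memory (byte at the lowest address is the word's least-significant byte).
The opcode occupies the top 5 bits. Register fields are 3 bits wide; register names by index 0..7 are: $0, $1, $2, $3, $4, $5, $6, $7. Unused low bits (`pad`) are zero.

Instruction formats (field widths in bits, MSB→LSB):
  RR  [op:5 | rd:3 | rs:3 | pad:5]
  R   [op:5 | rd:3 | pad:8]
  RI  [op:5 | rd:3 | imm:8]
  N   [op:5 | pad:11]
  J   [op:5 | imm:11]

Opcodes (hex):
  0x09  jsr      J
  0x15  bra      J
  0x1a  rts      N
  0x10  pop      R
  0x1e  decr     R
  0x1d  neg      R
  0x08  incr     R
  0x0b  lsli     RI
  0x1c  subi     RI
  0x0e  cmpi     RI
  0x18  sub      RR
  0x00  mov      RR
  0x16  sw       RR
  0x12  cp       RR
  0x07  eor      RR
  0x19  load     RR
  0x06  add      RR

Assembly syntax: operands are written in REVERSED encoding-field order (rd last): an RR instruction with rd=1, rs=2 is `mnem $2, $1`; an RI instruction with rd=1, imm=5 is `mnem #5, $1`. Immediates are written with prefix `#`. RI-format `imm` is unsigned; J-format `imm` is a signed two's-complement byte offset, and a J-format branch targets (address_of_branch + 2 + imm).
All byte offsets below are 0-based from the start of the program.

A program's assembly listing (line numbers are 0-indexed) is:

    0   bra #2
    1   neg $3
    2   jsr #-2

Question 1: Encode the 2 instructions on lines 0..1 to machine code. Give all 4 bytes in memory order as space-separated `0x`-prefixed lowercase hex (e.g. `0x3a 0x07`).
0x02 0xa8 0x00 0xeb

line 0 (bra): pack op=0x15:5|imm=2:11 = 0xa802; little→ 02 a8
line 1 (neg): pack op=0x1d:5|rd=3:3|pad=0:8 = 0xeb00; little→ 00 eb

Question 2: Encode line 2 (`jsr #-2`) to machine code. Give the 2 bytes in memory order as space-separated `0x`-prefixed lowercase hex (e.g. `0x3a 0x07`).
2. jsr fields op=0x9:5|imm=-2:11 → word 4ffeh → fe 4f

0xfe 0x4f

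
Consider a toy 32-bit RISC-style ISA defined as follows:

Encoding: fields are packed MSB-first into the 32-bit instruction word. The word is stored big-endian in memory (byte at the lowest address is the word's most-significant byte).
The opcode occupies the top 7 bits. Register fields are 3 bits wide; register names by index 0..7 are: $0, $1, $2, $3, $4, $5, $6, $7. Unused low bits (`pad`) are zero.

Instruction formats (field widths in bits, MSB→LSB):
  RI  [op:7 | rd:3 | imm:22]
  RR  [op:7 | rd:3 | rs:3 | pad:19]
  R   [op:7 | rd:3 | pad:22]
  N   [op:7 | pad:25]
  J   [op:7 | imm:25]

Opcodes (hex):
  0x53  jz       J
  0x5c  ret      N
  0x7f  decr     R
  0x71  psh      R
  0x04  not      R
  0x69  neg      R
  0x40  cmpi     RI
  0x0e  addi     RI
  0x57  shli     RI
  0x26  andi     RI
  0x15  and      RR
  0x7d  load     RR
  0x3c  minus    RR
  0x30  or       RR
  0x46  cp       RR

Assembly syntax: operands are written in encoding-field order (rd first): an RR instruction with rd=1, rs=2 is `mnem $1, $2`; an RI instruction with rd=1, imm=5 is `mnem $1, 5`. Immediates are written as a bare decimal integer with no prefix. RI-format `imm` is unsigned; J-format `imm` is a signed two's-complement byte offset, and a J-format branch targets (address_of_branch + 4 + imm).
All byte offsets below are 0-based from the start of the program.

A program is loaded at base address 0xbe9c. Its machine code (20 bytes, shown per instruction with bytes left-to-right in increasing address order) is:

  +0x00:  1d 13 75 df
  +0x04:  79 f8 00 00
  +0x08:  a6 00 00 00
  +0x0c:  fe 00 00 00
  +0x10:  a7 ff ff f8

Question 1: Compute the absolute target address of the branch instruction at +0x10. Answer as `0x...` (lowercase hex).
0xbea8

[10] a7 ff ff f8 → 0xa7fffff8
  opcode bits[31:25]=0x53: jz/J
  [24:0] imm=33554424 (s25→-8) = -8
  target = base 0xbe9c + off 0x10 + 4 + imm -8 = 0xbea8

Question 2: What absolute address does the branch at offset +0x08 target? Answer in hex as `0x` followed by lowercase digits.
0xbea8

@+08  big-endian(a6 00 00 00) = 0xa6000000
  op=0xa6000000>>25=0x53 ⇒ jz (J)
  [24:0] imm=0 = 0
  target = base 0xbe9c + off 0x08 + 4 + imm 0 = 0xbea8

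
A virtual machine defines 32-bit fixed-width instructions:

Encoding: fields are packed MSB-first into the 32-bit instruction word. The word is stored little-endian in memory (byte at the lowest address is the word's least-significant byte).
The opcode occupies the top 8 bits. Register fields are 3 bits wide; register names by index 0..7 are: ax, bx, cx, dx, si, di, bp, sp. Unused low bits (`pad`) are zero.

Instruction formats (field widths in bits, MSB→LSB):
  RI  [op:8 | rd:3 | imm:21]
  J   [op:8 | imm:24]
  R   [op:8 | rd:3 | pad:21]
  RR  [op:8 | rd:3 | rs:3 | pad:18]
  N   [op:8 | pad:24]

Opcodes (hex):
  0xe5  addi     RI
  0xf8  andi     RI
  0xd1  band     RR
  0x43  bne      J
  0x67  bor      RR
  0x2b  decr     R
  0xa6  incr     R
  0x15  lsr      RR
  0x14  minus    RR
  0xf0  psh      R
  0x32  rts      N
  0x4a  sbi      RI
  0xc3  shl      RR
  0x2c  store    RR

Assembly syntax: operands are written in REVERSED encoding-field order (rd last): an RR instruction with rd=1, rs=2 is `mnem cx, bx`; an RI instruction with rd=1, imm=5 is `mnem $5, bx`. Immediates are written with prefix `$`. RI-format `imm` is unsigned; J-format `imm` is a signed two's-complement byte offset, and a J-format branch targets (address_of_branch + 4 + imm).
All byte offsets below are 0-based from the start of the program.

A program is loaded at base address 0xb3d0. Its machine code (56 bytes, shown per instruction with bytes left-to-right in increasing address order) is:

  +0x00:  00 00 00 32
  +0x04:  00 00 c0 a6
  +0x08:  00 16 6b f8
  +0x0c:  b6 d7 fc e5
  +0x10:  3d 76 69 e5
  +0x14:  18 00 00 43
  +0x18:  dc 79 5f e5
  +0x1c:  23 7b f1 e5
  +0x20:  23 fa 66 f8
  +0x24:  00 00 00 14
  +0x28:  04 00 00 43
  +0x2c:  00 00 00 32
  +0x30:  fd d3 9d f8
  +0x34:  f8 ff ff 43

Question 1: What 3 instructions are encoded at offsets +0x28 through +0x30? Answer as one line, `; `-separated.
off 0x28: read 04 00 00 43 as little → 0x43000004
  top 8b → 0x43 → bne [J]
  imm@[23:0]=0x4 ⇒ $4
off 0x2c: read 00 00 00 32 as little → 0x32000000
  top 8b → 0x32 → rts [N]
off 0x30: read fd d3 9d f8 as little → 0xf89dd3fd
  top 8b → 0xf8 → andi [RI]
  rd@[23:21]=0x4 ⇒ si
  imm@[20:0]=0x1dd3fd ⇒ $1954813

bne $4; rts; andi $1954813, si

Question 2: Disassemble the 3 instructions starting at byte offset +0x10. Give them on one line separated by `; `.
addi $620093, dx; bne $24; addi $2062812, cx

[10] 3d 76 69 e5 → 0xe569763d
  opcode bits[31:24]=0xe5: addi/RI
  [23:21] rd=3 = dx
  [20:0] imm=620093 = $620093
[14] 18 00 00 43 → 0x43000018
  opcode bits[31:24]=0x43: bne/J
  [23:0] imm=24 = $24
[18] dc 79 5f e5 → 0xe55f79dc
  opcode bits[31:24]=0xe5: addi/RI
  [23:21] rd=2 = cx
  [20:0] imm=2062812 = $2062812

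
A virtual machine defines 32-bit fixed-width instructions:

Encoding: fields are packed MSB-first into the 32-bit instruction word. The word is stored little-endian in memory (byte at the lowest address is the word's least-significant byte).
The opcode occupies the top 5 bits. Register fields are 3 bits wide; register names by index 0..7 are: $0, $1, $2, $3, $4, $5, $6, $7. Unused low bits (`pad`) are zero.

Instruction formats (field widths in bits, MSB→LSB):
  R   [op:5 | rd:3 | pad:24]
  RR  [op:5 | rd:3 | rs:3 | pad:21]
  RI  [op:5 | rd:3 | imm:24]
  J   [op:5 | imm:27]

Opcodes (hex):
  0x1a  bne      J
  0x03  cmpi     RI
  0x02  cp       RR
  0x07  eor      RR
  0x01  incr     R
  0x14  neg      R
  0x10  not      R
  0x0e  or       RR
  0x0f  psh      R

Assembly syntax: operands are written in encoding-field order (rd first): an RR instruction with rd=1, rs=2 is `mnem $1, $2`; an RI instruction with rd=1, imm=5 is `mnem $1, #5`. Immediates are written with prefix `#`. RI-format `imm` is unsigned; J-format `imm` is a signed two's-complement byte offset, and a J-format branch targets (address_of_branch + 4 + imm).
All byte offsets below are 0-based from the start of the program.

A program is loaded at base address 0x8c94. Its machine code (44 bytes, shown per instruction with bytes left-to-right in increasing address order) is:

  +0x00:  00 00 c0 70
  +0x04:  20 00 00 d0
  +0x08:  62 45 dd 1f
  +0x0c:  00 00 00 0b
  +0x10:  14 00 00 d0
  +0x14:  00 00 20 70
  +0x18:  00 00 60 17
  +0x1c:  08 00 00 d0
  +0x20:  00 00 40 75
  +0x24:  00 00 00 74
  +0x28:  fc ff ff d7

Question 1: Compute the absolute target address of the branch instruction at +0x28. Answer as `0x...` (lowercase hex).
+0x28: fc ff ff d7 ⇒ word 0xd7fffffc (little)
  op=0xd7fffffc>>27=0x1a ⇒ bne (J)
  imm@[26:0]=0x7fffffc (s27→-4) ⇒ #-4
  target = base 0x8c94 + off 0x28 + 4 + imm -4 = 0x8cbc

0x8cbc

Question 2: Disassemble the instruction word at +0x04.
bne #32

+0x04: 20 00 00 d0 ⇒ word 0xd0000020 (little)
  op=0xd0000020>>27=0x1a ⇒ bne (J)
  [26:0] imm=32 = #32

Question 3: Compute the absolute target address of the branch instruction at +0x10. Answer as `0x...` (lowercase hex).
+0x10: 14 00 00 d0 ⇒ word 0xd0000014 (little)
  opcode bits[31:27]=0x1a: bne/J
  [26:0] imm=20 = #20
  target = base 0x8c94 + off 0x10 + 4 + imm 20 = 0x8cbc

0x8cbc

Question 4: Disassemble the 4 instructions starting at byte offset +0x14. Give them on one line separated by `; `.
or $0, $1; cp $7, $3; bne #8; or $5, $2

[14] 00 00 20 70 → 0x70200000
  opcode bits[31:27]=0xe: or/RR
  rd@[26:24]=0x0 ⇒ $0
  rs@[23:21]=0x1 ⇒ $1
[18] 00 00 60 17 → 0x17600000
  opcode bits[31:27]=0x2: cp/RR
  rd@[26:24]=0x7 ⇒ $7
  rs@[23:21]=0x3 ⇒ $3
[1c] 08 00 00 d0 → 0xd0000008
  opcode bits[31:27]=0x1a: bne/J
  imm@[26:0]=0x8 ⇒ #8
[20] 00 00 40 75 → 0x75400000
  opcode bits[31:27]=0xe: or/RR
  rd@[26:24]=0x5 ⇒ $5
  rs@[23:21]=0x2 ⇒ $2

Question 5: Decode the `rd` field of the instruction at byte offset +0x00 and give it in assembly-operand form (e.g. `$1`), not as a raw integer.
$0

+0x00: 00 00 c0 70 ⇒ word 0x70c00000 (little)
  opcode bits[31:27]=0xe: or/RR
  rd: (w>>24)&0x7=0x0 → $0
  rs: (w>>21)&0x7=0x6 → $6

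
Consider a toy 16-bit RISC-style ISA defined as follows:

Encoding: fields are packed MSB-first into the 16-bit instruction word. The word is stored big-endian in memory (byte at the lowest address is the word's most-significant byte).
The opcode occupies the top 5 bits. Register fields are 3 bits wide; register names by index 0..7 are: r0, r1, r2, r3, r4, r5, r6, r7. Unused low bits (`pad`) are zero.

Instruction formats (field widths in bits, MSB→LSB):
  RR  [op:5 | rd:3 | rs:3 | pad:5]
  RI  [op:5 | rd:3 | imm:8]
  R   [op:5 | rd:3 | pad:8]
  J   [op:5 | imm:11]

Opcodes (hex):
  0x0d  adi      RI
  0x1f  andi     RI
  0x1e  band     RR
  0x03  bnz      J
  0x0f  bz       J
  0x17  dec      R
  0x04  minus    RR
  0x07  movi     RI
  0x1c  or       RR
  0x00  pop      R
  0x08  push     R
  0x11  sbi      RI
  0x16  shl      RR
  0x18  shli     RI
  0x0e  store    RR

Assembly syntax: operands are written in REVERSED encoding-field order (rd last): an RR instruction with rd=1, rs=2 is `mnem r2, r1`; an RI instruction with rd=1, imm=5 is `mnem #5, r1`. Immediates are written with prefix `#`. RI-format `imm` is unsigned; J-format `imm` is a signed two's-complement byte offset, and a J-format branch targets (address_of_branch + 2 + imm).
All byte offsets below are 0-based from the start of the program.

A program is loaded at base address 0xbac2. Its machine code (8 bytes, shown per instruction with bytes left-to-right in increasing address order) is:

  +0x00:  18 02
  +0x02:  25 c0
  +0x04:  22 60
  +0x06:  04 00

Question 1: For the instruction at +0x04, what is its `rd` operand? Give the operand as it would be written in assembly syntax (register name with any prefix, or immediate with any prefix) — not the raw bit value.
r2

[04] 22 60 → 0x2260
  opcode bits[15:11]=0x4: minus/RR
  rd@[10:8]=0x2 ⇒ r2
  rs@[7:5]=0x3 ⇒ r3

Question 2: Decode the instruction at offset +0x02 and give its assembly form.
minus r6, r5

@+02  big-endian(25 c0) = 0x25c0
  top 5b → 0x4 → minus [RR]
  rd: (w>>8)&0x7=0x5 → r5
  rs: (w>>5)&0x7=0x6 → r6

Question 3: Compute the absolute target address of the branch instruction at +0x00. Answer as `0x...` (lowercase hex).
0xbac6

off 0x00: read 18 02 as big → 0x1802
  opcode bits[15:11]=0x3: bnz/J
  [10:0] imm=2 = #2
  target = base 0xbac2 + off 0x00 + 2 + imm 2 = 0xbac6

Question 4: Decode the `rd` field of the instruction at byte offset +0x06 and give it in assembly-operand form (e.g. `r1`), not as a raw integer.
r4

off 0x06: read 04 00 as big → 0x0400
  opcode bits[15:11]=0x0: pop/R
  rd@[10:8]=0x4 ⇒ r4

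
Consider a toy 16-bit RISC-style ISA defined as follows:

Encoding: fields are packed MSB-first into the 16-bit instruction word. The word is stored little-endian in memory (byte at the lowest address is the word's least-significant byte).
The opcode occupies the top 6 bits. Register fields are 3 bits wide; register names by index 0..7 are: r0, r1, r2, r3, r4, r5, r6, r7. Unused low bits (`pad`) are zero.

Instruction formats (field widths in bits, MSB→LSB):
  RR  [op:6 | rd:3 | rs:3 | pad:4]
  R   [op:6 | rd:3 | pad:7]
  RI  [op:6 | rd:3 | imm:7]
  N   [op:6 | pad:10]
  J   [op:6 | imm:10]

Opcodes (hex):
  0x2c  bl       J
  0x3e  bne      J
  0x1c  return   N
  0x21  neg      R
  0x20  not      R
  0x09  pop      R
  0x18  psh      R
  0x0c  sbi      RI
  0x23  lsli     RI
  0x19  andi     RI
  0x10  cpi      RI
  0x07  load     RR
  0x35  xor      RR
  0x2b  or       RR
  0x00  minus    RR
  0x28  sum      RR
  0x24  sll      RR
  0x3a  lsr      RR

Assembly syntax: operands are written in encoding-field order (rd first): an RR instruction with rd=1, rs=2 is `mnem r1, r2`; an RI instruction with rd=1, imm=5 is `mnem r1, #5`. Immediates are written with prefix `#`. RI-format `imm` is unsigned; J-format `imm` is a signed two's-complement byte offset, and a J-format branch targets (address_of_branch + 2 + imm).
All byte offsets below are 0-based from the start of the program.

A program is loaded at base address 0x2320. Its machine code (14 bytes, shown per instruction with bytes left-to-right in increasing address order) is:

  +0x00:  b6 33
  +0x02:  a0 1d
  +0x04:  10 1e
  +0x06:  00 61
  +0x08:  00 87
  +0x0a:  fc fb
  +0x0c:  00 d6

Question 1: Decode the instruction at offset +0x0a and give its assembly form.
+0x0a: fc fb ⇒ word 0xfbfc (little)
  opcode bits[15:10]=0x3e: bne/J
  [9:0] imm=1020 (s10→-4) = #-4

bne #-4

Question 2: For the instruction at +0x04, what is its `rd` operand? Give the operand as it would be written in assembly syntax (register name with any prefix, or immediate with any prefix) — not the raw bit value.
r4

+0x04: 10 1e ⇒ word 0x1e10 (little)
  top 6b → 0x7 → load [RR]
  [9:7] rd=4 = r4
  [6:4] rs=1 = r1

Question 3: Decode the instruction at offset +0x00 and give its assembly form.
[00] b6 33 → 0x33b6
  op=0x33b6>>10=0xc ⇒ sbi (RI)
  [9:7] rd=7 = r7
  [6:0] imm=54 = #54

sbi r7, #54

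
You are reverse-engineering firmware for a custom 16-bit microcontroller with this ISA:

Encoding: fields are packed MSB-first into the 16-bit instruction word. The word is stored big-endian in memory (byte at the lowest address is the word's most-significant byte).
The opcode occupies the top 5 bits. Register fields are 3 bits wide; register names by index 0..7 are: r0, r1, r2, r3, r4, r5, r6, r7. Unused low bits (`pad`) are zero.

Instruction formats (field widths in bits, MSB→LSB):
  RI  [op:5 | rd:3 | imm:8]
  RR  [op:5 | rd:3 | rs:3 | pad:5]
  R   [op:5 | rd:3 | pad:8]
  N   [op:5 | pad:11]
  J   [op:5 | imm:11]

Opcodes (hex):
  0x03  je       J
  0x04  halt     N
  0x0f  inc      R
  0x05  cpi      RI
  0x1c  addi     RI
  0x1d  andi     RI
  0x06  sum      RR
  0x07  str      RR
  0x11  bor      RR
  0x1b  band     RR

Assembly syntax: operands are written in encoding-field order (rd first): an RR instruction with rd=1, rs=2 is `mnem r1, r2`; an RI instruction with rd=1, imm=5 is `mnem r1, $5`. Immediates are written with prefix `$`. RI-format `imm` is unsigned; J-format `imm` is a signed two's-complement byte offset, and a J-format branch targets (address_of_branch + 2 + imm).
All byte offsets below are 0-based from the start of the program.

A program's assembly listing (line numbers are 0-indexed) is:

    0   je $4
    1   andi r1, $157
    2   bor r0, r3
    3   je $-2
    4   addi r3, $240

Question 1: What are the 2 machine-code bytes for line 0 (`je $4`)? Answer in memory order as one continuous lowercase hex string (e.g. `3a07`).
1804

0. je fields op=0x3:5|imm=4:11 → word 1804h → 18 04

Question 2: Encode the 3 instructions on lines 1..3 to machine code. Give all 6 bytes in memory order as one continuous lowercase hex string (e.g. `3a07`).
e99d88601ffe

line 1 (andi): pack op=0x1d:5|rd=1:3|imm=157:8 = 0xe99d; big→ e9 9d
line 2 (bor): pack op=0x11:5|rd=0:3|rs=3:3|pad=0:5 = 0x8860; big→ 88 60
line 3 (je): pack op=0x3:5|imm=-2:11 = 0x1ffe; big→ 1f fe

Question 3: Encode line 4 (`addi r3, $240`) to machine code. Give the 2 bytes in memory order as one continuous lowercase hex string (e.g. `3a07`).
e3f0

line 4 (addi): pack op=0x1c:5|rd=3:3|imm=240:8 = 0xe3f0; big→ e3 f0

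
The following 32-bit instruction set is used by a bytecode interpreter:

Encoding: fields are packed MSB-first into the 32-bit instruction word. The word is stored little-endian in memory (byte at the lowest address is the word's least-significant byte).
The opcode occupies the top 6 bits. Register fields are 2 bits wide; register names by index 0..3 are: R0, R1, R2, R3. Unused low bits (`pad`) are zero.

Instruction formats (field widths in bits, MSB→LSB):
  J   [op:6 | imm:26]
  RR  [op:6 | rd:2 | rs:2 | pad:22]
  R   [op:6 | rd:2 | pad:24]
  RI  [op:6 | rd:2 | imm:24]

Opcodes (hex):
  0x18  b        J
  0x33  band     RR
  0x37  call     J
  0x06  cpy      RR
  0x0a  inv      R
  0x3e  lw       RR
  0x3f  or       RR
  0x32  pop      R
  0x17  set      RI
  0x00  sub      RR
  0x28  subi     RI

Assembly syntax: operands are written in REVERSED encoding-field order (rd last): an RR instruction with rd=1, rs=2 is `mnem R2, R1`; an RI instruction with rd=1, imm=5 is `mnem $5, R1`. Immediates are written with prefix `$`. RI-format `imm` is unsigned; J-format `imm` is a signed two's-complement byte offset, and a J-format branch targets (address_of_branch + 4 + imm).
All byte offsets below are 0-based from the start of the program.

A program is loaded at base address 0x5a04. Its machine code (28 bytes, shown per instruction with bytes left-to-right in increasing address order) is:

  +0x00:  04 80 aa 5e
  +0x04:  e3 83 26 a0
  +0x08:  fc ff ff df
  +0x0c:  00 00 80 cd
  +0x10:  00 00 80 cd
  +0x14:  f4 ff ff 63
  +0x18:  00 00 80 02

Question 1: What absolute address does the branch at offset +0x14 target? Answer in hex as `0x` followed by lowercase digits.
0x5a10

off 0x14: read f4 ff ff 63 as little → 0x63fffff4
  op=0x63fffff4>>26=0x18 ⇒ b (J)
  imm@[25:0]=0x3fffff4 (s26→-12) ⇒ $-12
  target = base 0x5a04 + off 0x14 + 4 + imm -12 = 0x5a10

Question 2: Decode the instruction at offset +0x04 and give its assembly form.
+0x04: e3 83 26 a0 ⇒ word 0xa02683e3 (little)
  op=0xa02683e3>>26=0x28 ⇒ subi (RI)
  [25:24] rd=0 = R0
  [23:0] imm=2524131 = $2524131

subi $2524131, R0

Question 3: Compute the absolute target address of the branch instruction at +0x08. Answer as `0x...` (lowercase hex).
0x5a0c

[08] fc ff ff df → 0xdffffffc
  top 6b → 0x37 → call [J]
  imm: (w>>0)&0x3ffffff=0x3fffffc (s26→-4) → $-4
  target = base 0x5a04 + off 0x08 + 4 + imm -4 = 0x5a0c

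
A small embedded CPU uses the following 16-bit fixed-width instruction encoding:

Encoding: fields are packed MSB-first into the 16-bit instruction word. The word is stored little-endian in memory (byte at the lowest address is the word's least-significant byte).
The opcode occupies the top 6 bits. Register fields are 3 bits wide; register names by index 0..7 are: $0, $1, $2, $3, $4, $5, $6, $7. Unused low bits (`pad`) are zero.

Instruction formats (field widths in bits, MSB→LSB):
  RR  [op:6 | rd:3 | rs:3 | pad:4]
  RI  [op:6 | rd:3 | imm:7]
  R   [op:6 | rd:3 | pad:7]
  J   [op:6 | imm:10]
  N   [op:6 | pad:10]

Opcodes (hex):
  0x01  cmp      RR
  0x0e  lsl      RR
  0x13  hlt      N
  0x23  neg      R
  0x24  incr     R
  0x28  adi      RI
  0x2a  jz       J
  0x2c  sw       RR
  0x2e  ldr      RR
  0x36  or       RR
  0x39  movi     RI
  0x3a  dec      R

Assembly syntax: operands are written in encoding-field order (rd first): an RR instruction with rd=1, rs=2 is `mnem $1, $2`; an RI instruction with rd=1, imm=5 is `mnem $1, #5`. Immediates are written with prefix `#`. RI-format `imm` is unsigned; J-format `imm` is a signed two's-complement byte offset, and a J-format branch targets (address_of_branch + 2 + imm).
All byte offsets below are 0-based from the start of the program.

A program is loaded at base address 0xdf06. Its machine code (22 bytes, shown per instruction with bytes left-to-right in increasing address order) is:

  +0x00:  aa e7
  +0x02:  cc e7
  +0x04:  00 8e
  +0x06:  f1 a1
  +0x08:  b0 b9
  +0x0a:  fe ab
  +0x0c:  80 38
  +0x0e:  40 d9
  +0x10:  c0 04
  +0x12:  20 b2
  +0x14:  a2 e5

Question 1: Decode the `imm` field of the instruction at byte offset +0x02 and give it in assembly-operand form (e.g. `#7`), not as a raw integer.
#76

[02] cc e7 → 0xe7cc
  opcode bits[15:10]=0x39: movi/RI
  rd: (w>>7)&0x7=0x7 → $7
  imm: (w>>0)&0x7f=0x4c → #76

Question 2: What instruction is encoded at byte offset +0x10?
[10] c0 04 → 0x04c0
  opcode bits[15:10]=0x1: cmp/RR
  [9:7] rd=1 = $1
  [6:4] rs=4 = $4

cmp $1, $4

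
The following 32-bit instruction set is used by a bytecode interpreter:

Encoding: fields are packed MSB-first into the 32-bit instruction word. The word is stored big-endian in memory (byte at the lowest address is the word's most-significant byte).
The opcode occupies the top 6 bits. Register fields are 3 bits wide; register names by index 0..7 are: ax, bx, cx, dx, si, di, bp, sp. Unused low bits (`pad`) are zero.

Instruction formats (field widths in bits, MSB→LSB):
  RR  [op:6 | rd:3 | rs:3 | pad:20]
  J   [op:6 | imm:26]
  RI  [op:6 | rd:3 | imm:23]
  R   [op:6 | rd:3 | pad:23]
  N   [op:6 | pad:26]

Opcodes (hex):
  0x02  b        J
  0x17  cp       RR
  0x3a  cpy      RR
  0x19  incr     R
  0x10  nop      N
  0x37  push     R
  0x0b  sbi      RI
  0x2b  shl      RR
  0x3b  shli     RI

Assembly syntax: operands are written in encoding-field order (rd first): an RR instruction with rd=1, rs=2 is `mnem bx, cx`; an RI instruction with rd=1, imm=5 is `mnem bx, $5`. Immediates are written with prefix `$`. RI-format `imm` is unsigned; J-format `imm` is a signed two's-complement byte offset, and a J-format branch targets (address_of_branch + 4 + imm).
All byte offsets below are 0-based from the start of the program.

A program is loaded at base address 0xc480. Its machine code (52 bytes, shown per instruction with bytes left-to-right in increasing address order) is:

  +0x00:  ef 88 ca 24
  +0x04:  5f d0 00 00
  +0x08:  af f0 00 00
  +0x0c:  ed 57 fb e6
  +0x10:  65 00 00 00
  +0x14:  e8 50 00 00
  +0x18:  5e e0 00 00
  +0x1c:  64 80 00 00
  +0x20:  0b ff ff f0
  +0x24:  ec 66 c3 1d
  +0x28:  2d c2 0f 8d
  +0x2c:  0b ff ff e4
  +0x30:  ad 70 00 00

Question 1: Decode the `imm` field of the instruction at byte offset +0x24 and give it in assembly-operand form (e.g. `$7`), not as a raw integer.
[24] ec 66 c3 1d → 0xec66c31d
  opcode bits[31:26]=0x3b: shli/RI
  [25:23] rd=0 = ax
  [22:0] imm=6734621 = $6734621

$6734621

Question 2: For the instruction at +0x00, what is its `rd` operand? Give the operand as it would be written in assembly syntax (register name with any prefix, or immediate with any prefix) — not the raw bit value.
off 0x00: read ef 88 ca 24 as big → 0xef88ca24
  opcode bits[31:26]=0x3b: shli/RI
  rd@[25:23]=0x7 ⇒ sp
  imm@[22:0]=0x8ca24 ⇒ $576036

sp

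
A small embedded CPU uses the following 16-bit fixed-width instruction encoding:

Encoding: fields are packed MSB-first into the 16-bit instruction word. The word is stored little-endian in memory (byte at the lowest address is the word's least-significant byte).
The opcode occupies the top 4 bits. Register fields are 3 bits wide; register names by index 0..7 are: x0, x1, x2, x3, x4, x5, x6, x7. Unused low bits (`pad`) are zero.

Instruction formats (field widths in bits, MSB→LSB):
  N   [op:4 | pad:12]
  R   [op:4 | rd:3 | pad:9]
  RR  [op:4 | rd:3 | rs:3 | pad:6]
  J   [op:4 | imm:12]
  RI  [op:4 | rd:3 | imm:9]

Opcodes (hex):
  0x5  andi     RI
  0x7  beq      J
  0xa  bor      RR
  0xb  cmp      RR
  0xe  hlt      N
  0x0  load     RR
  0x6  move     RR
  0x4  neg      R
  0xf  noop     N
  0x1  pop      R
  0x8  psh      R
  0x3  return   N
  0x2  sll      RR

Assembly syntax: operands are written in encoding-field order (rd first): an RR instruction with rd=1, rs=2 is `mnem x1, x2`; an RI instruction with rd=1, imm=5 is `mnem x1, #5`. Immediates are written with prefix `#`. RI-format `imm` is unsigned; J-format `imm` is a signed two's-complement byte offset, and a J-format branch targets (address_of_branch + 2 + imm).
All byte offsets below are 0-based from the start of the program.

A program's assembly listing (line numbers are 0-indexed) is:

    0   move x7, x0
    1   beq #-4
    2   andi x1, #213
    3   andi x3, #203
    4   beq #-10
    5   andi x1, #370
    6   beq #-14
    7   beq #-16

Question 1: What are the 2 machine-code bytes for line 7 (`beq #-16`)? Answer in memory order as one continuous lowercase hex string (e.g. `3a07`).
line 7 (beq): pack op=0x7:4|imm=-16:12 = 0x7ff0; little→ f0 7f

f07f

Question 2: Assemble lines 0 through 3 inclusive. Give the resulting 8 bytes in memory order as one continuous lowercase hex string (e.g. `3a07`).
line 0 (move): pack op=0x6:4|rd=7:3|rs=0:3|pad=0:6 = 0x6e00; little→ 00 6e
line 1 (beq): pack op=0x7:4|imm=-4:12 = 0x7ffc; little→ fc 7f
line 2 (andi): pack op=0x5:4|rd=1:3|imm=213:9 = 0x52d5; little→ d5 52
line 3 (andi): pack op=0x5:4|rd=3:3|imm=203:9 = 0x56cb; little→ cb 56

006efc7fd552cb56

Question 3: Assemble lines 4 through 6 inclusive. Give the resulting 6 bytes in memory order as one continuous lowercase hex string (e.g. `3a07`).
L4: beq op=0x7:4|imm=-10:12 ⇒ 0x7ff6 ⇒ little f6 7f
L5: andi op=0x5:4|rd=1:3|imm=370:9 ⇒ 0x5372 ⇒ little 72 53
L6: beq op=0x7:4|imm=-14:12 ⇒ 0x7ff2 ⇒ little f2 7f

f67f7253f27f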